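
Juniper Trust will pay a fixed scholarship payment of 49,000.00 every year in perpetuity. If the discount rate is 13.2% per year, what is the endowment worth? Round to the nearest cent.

371212.12

Level perpetuity: PV = C / r = 49,000.00 / 0.132 = 371,212.12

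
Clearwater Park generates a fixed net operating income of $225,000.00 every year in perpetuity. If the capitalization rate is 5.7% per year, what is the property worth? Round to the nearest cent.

$3947368.42

Level perpetuity: PV = C / r = $225,000.00 / 0.057 = $3,947,368.42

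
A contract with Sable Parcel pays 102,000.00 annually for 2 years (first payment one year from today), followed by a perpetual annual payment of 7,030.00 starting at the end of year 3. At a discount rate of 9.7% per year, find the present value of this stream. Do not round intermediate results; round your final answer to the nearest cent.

237964.17

PV of 2-year annuity: 102,000.00 × [1 − (1+0.097)^−2] / 0.097 = 177740.07008
Perpetuity value at year 2: 7,030.00 / 0.097 = 72474.22680
PV of perpetuity: 72474.22680 / (1+0.097)^2 = 60224.10237
Total PV = 177740.07008 + 60224.10237 = 237964.17245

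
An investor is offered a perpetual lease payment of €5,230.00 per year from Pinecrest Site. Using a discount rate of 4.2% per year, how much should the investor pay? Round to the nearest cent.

Level perpetuity: PV = C / r = €5,230.00 / 0.042 = €124,523.81

€124523.81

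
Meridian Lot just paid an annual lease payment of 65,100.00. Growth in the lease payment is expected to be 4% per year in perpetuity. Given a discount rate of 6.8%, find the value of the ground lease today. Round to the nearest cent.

D₁ = D₀ × (1 + g) = 65,100.00 × 1.04 = 67,704.0000
Growing perpetuity: P = D₁ / (r − g) = 67,704.0000 / (0.068 − 0.04) = 2,418,000.00

2418000.00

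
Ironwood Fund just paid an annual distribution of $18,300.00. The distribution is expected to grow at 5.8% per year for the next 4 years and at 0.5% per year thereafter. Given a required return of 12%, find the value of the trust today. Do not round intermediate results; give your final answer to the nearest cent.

D_1 = 19361.40000
D_2 = 20484.36120
D_3 = 21672.45415
D_4 = 22929.45649
Terminal value at year 4: TV = D_4×(1+g_2)/(r−g_2) = 23044.10377/0.115 = 200383.51107
P_0 = D_1/(1+r)^1 + D_2/(1+r)^2 + D_3/(1+r)^3 + D_4/(1+r)^4 + TV/(1+r)^4
    = 17286.96429 + 16330.00733 + 15426.02479 + 14572.08413 + 127347.34390 = 190962.42443

$190962.42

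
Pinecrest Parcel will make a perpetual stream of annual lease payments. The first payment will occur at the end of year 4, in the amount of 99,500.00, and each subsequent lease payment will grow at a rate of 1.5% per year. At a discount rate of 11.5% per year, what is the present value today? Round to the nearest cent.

Value at end of year 3: C₁ / (r − g) = 99,500.00 / (0.115 − 0.015) = 995,000.0000
Discount to today: PV = 995,000.0000 / (1 + 0.115)^3 = 995,000.0000 / 1.386196 = 717,791.78

717791.78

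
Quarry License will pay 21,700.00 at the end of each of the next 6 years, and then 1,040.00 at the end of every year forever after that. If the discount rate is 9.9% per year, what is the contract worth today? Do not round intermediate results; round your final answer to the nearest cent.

PV of 6-year annuity: 21,700.00 × [1 − (1+0.099)^−6] / 0.099 = 94786.76189
Perpetuity value at year 6: 1,040.00 / 0.099 = 10505.05051
PV of perpetuity: 10505.05051 / (1+0.099)^6 = 5962.27482
Total PV = 94786.76189 + 5962.27482 = 100749.03671

100749.04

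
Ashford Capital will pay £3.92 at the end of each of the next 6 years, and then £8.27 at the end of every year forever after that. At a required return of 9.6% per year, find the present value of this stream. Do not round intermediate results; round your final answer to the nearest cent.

£66.98

PV of 6-year annuity: £3.92 × [1 − (1+0.096)^−6] / 0.096 = 17.27462
Perpetuity value at year 6: £8.27 / 0.096 = 86.14583
PV of perpetuity: 86.14583 / (1+0.096)^6 = 49.70167
Total PV = 17.27462 + 49.70167 = 66.97629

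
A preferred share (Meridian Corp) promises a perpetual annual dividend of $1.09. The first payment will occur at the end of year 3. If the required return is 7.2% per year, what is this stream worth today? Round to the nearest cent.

$13.17

Value at end of year 2: C / r = $1.09 / 0.072 = $15.1389
Discount to today: PV = $15.1389 / (1 + 0.072)^2 = $15.1389 / 1.149184 = $13.17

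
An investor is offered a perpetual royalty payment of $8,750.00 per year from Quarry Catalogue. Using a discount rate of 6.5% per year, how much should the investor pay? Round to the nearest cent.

$134615.38

Level perpetuity: PV = C / r = $8,750.00 / 0.065 = $134,615.38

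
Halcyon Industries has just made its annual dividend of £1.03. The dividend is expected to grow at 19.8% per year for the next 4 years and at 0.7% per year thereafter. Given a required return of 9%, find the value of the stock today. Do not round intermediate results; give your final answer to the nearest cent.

£23.48

D_1 = 1.23394
D_2 = 1.47826
D_3 = 1.77096
D_4 = 2.12160
Terminal value at year 4: TV = D_4×(1+g_2)/(r−g_2) = 2.13646/0.083 = 25.74043
P_0 = D_1/(1+r)^1 + D_2/(1+r)^2 + D_3/(1+r)^3 + D_4/(1+r)^4 + TV/(1+r)^4
    = 1.13206 + 1.24422 + 1.36750 + 1.50300 + 18.23517 = 23.48195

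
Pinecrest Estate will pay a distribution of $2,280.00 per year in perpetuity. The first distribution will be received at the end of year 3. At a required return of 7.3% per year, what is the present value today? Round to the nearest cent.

$27127.67

Value at end of year 2: C / r = $2,280.00 / 0.073 = $31,232.8767
Discount to today: PV = $31,232.8767 / (1 + 0.073)^2 = $31,232.8767 / 1.151329 = $27,127.67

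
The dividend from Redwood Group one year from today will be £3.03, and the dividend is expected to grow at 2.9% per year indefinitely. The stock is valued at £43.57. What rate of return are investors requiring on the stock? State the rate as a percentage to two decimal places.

P = D₁/(r − g) ⇒ r = D₁/P + g = £3.0300/£43.57 + 0.029 = 0.069543 + 0.029 = 0.098543

9.85%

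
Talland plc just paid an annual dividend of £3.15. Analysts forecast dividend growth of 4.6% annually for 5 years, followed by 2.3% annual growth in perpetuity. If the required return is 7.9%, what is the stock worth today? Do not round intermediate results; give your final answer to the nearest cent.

D_1 = 3.29490
D_2 = 3.44647
D_3 = 3.60500
D_4 = 3.77083
D_5 = 3.94429
Terminal value at year 5: TV = D_5×(1+g_2)/(r−g_2) = 4.03501/0.056 = 72.05375
P_0 = D_1/(1+r)^1 + D_2/(1+r)^2 + D_3/(1+r)^3 + D_4/(1+r)^4 + D_5/(1+r)^5 + TV/(1+r)^5
    = 3.05366 + 2.96027 + 2.86973 + 2.78196 + 2.69688 + 49.26623 = 63.62874

£63.63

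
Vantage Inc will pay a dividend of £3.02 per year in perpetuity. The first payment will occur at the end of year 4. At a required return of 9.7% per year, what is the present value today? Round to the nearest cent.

£23.58

Value at end of year 3: C / r = £3.02 / 0.097 = £31.1340
Discount to today: PV = £31.1340 / (1 + 0.097)^3 = £31.1340 / 1.320140 = £23.58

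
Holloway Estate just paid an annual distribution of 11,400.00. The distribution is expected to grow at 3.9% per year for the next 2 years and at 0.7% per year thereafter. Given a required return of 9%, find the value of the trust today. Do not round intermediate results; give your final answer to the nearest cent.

146895.56

D_1 = 11844.60000
D_2 = 12306.53940
Terminal value at year 2: TV = D_2×(1+g_2)/(r−g_2) = 12392.68518/0.083 = 149309.45995
P_0 = D_1/(1+r)^1 + D_2/(1+r)^2 + TV/(1+r)^2
    = 10866.60550 + 10358.16800 + 125670.78524 = 146895.55875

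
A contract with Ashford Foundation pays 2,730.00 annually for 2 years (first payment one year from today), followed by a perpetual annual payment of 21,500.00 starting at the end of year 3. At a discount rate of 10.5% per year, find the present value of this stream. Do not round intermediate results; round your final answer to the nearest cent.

172403.15

PV of 2-year annuity: 2,730.00 × [1 − (1+0.105)^−2] / 0.105 = 4706.41469
Perpetuity value at year 2: 21,500.00 / 0.105 = 204761.90476
PV of perpetuity: 204761.90476 / (1+0.105)^2 = 167696.73411
Total PV = 4706.41469 + 167696.73411 = 172403.14880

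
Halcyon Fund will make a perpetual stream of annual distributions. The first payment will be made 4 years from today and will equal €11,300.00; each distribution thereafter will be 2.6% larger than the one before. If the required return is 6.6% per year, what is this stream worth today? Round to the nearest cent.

€233209.82

Value at end of year 3: C₁ / (r − g) = €11,300.00 / (0.066 − 0.026) = €282,500.0000
Discount to today: PV = €282,500.0000 / (1 + 0.066)^3 = €282,500.0000 / 1.211355 = €233,209.82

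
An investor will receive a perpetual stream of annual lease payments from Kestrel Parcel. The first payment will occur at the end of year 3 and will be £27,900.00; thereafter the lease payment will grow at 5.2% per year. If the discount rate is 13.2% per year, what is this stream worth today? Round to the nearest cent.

Value at end of year 2: C₁ / (r − g) = £27,900.00 / (0.132 − 0.052) = £348,750.0000
Discount to today: PV = £348,750.0000 / (1 + 0.132)^2 = £348,750.0000 / 1.281424 = £272,158.16

£272158.16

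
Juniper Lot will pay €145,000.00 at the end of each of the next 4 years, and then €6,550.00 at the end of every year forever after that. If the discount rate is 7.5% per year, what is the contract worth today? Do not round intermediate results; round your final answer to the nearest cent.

€551047.56

PV of 4-year annuity: €145,000.00 × [1 − (1+0.075)^−4] / 0.075 = 485652.30910
Perpetuity value at year 4: €6,550.00 / 0.075 = 87333.33333
PV of perpetuity: 87333.33333 / (1+0.075)^4 = 65395.24627
Total PV = 485652.30910 + 65395.24627 = 551047.55537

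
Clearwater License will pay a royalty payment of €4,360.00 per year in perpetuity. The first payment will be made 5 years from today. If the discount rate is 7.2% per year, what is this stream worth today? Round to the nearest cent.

€45853.75

Value at end of year 4: C / r = €4,360.00 / 0.072 = €60,555.5556
Discount to today: PV = €60,555.5556 / (1 + 0.072)^4 = €60,555.5556 / 1.320624 = €45,853.75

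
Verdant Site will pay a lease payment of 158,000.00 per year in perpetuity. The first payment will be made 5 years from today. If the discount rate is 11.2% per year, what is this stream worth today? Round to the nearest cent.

922613.73

Value at end of year 4: C / r = 158,000.00 / 0.112 = 1,410,714.2857
Discount to today: PV = 1,410,714.2857 / (1 + 0.112)^4 = 1,410,714.2857 / 1.529041 = 922,613.73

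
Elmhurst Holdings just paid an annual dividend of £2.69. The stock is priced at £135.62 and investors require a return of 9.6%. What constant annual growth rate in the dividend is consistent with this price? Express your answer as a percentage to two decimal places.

P = D₀(1+g)/(r−g) ⇒ P(r−g) = D₀(1+g) ⇒ g(P+D₀) = P·r − D₀
g = (P·r − D₀)/(P + D₀) = (£135.62×0.096 − £2.69) / (£135.62 + £2.69) = 0.074684

7.47%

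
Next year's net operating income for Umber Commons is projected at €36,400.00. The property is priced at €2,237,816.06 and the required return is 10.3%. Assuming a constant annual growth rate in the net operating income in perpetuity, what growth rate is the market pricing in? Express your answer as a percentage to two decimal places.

8.67%

P = D₁/(r−g) ⇒ g = r − D₁/P = 0.103 − €36,400.00/€2,237,816.06 = 0.086734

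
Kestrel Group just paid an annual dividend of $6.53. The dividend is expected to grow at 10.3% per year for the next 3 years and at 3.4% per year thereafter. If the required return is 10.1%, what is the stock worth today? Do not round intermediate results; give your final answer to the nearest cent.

$120.99

D_1 = 7.20259
D_2 = 7.94446
D_3 = 8.76274
Terminal value at year 3: TV = D_3×(1+g_2)/(r−g_2) = 9.06067/0.067 = 135.23386
P_0 = D_1/(1+r)^1 + D_2/(1+r)^2 + D_3/(1+r)^3 + TV/(1+r)^3
    = 6.54186 + 6.55375 + 6.56565 + 101.32661 = 120.98786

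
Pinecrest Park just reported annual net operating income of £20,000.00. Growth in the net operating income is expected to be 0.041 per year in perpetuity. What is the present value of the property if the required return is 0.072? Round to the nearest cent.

D₁ = D₀ × (1 + g) = £20,000.00 × 1.041 = £20,820.0000
Growing perpetuity: P = D₁ / (r − g) = £20,820.0000 / (0.072 − 0.041) = £671,612.90

£671612.90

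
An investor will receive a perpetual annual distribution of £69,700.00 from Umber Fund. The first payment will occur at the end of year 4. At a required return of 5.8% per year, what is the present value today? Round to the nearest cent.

£1014723.65

Value at end of year 3: C / r = £69,700.00 / 0.058 = £1,201,724.1379
Discount to today: PV = £1,201,724.1379 / (1 + 0.058)^3 = £1,201,724.1379 / 1.184287 = £1,014,723.65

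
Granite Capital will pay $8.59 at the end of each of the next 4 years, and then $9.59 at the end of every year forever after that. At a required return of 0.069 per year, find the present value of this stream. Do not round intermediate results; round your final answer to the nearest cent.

$135.59

PV of 4-year annuity: $8.59 × [1 − (1+0.069)^−4] / 0.069 = 29.16195
Perpetuity value at year 4: $9.59 / 0.069 = 138.98551
PV of perpetuity: 138.98551 / (1+0.069)^4 = 106.42868
Total PV = 29.16195 + 106.42868 = 135.59064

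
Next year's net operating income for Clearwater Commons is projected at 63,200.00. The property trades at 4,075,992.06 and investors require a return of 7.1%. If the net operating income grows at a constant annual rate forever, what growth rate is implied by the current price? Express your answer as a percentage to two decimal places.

5.55%

P = D₁/(r−g) ⇒ g = r − D₁/P = 0.071 − 63,200.00/4,075,992.06 = 0.055495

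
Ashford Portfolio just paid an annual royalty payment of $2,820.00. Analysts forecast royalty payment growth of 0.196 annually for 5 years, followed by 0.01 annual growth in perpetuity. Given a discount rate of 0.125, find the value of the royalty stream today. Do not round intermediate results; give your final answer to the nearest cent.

$50638.17

D_1 = 3372.72000
D_2 = 4033.77312
D_3 = 4824.39265
D_4 = 5769.97361
D_5 = 6900.88844
Terminal value at year 5: TV = D_5×(1+g_2)/(r−g_2) = 6969.89732/0.115 = 60607.80281
P_0 = D_1/(1+r)^1 + D_2/(1+r)^2 + D_3/(1+r)^3 + D_4/(1+r)^4 + D_5/(1+r)^5 + TV/(1+r)^5
    = 2997.97333 + 3187.17876 + 3388.32515 + 3602.16612 + 3829.50283 + 33633.02482 = 50638.17101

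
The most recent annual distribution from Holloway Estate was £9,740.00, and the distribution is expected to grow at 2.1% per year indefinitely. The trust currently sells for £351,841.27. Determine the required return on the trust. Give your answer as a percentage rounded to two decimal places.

4.93%

D₁ = £9,740.00 × 1.021 = £9,944.5400
P = D₁/(r − g) ⇒ r = D₁/P + g = £9,944.5400/£351,841.27 + 0.021 = 0.028264 + 0.021 = 0.049264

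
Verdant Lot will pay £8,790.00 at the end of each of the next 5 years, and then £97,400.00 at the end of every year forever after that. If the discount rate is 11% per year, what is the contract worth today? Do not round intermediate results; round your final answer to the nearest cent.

PV of 5-year annuity: £8,790.00 × [1 − (1+0.11)^−5] / 0.11 = 32486.93479
Perpetuity value at year 5: £97,400.00 / 0.11 = 885454.54545
PV of perpetuity: 885454.54545 / (1+0.11)^5 = 525474.17594
Total PV = 32486.93479 + 525474.17594 = 557961.11072

£557961.11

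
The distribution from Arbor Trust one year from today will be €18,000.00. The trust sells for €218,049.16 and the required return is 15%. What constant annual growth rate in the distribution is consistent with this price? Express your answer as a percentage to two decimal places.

P = D₁/(r−g) ⇒ g = r − D₁/P = 0.15 − €18,000.00/€218,049.16 = 0.067450

6.74%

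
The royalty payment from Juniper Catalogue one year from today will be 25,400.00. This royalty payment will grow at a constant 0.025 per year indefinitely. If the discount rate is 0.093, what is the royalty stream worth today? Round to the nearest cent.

373529.41

Growing perpetuity: P = D₁ / (r − g) = 25,400.0000 / (0.093 − 0.025) = 373,529.41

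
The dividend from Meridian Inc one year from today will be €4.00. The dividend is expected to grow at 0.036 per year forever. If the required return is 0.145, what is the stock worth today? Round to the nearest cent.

€36.70

Growing perpetuity: P = D₁ / (r − g) = €4.0000 / (0.145 − 0.036) = €36.70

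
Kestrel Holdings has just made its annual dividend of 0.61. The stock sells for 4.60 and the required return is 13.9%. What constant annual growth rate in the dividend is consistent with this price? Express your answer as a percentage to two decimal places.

P = D₀(1+g)/(r−g) ⇒ P(r−g) = D₀(1+g) ⇒ g(P+D₀) = P·r − D₀
g = (P·r − D₀)/(P + D₀) = (4.60×0.139 − 0.61) / (4.60 + 0.61) = 0.005643

0.56%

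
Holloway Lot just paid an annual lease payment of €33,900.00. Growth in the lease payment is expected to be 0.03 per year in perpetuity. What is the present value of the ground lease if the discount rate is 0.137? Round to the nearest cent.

D₁ = D₀ × (1 + g) = €33,900.00 × 1.03 = €34,917.0000
Growing perpetuity: P = D₁ / (r − g) = €34,917.0000 / (0.137 − 0.03) = €326,327.10

€326327.10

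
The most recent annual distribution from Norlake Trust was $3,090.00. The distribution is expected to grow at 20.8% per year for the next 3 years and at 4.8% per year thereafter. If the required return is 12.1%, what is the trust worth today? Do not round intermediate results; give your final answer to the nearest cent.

D_1 = 3732.72000
D_2 = 4509.12576
D_3 = 5447.02392
Terminal value at year 3: TV = D_3×(1+g_2)/(r−g_2) = 5708.48107/0.073 = 78198.37077
P_0 = D_1/(1+r)^1 + D_2/(1+r)^2 + D_3/(1+r)^3 + TV/(1+r)^3
    = 3329.81267 + 3588.23702 + 3866.71750 + 55511.23213 = 66295.99932

$66296.00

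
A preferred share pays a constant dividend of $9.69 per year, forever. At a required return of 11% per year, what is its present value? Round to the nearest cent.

$88.09

Level perpetuity: PV = C / r = $9.69 / 0.11 = $88.09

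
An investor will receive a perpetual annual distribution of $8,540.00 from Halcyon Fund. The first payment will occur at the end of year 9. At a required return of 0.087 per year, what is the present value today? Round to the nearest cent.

$50361.92

Value at end of year 8: C / r = $8,540.00 / 0.087 = $98,160.9195
Discount to today: PV = $98,160.9195 / (1 + 0.087)^8 = $98,160.9195 / 1.949110 = $50,361.92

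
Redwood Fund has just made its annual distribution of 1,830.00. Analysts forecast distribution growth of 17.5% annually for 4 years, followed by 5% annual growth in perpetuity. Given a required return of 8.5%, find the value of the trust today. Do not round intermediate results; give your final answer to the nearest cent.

D_1 = 2150.25000
D_2 = 2526.54375
D_3 = 2968.68891
D_4 = 3488.20946
Terminal value at year 4: TV = D_4×(1+g_2)/(r−g_2) = 3662.61994/0.035 = 104646.28395
P_0 = D_1/(1+r)^1 + D_2/(1+r)^2 + D_3/(1+r)^3 + D_4/(1+r)^4 + TV/(1+r)^4
    = 1981.79724 + 2146.18595 + 2324.21059 + 2517.00225 + 75510.06744 = 84479.26345

84479.26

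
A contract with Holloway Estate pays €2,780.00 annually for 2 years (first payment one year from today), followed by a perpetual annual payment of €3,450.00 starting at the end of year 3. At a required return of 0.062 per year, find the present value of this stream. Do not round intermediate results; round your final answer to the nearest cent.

PV of 2-year annuity: €2,780.00 × [1 − (1+0.062)^−2] / 0.062 = 5082.58234
Perpetuity value at year 2: €3,450.00 / 0.062 = 55645.16129
PV of perpetuity: 55645.16129 / (1+0.062)^2 = 49337.64004
Total PV = 5082.58234 + 49337.64004 = 54420.22238

€54420.22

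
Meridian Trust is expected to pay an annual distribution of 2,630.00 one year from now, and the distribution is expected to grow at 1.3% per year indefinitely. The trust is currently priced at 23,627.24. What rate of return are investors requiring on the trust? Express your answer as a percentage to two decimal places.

P = D₁/(r − g) ⇒ r = D₁/P + g = 2,630.0000/23,627.24 + 0.013 = 0.111312 + 0.013 = 0.124312

12.43%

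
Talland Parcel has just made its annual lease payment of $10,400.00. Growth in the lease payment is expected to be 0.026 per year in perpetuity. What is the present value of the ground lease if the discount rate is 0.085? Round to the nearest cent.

D₁ = D₀ × (1 + g) = $10,400.00 × 1.026 = $10,670.4000
Growing perpetuity: P = D₁ / (r − g) = $10,670.4000 / (0.085 − 0.026) = $180,854.24

$180854.24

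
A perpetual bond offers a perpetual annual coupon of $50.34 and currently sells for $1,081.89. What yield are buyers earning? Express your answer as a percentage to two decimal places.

4.65%

P = C/r ⇒ r = C/P = $50.34/$1,081.89 = 0.046530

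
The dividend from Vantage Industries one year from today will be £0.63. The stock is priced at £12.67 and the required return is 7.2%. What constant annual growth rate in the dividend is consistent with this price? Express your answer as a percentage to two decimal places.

2.23%

P = D₁/(r−g) ⇒ g = r − D₁/P = 0.072 − £0.63/£12.67 = 0.022276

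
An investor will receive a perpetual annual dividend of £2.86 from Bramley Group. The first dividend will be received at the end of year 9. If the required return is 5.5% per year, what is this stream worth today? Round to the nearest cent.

Value at end of year 8: C / r = £2.86 / 0.055 = £52.0000
Discount to today: PV = £52.0000 / (1 + 0.055)^8 = £52.0000 / 1.534687 = £33.88

£33.88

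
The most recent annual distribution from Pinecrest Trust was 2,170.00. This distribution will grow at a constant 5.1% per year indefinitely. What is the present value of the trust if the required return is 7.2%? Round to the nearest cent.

108603.33

D₁ = D₀ × (1 + g) = 2,170.00 × 1.051 = 2,280.6700
Growing perpetuity: P = D₁ / (r − g) = 2,280.6700 / (0.072 − 0.051) = 108,603.33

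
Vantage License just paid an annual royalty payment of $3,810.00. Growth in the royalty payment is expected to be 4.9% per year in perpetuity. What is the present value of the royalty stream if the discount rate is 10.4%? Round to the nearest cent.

$72667.09

D₁ = D₀ × (1 + g) = $3,810.00 × 1.049 = $3,996.6900
Growing perpetuity: P = D₁ / (r − g) = $3,996.6900 / (0.104 − 0.049) = $72,667.09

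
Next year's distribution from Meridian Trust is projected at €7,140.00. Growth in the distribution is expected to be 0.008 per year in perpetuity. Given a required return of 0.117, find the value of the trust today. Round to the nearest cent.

Growing perpetuity: P = D₁ / (r − g) = €7,140.0000 / (0.117 − 0.008) = €65,504.59

€65504.59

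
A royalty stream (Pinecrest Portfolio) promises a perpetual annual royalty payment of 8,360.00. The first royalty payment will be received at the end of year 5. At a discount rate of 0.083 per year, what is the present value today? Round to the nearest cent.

73217.41

Value at end of year 4: C / r = 8,360.00 / 0.083 = 100,722.8916
Discount to today: PV = 100,722.8916 / (1 + 0.083)^4 = 100,722.8916 / 1.375669 = 73,217.41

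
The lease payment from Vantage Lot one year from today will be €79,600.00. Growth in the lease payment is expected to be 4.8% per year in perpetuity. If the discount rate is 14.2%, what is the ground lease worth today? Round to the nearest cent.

€846808.51

Growing perpetuity: P = D₁ / (r − g) = €79,600.0000 / (0.142 − 0.048) = €846,808.51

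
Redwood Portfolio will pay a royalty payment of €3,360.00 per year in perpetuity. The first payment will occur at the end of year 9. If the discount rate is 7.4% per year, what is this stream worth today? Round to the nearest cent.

Value at end of year 8: C / r = €3,360.00 / 0.074 = €45,405.4054
Discount to today: PV = €45,405.4054 / (1 + 0.074)^8 = €45,405.4054 / 1.770249 = €25,649.17

€25649.17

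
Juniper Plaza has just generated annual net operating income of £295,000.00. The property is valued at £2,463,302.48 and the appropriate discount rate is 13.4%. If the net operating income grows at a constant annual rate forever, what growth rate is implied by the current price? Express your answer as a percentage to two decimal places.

P = D₀(1+g)/(r−g) ⇒ P(r−g) = D₀(1+g) ⇒ g(P+D₀) = P·r − D₀
g = (P·r − D₀)/(P + D₀) = (£2,463,302.48×0.134 − £295,000.00) / (£2,463,302.48 + £295,000.00) = 0.012719

1.27%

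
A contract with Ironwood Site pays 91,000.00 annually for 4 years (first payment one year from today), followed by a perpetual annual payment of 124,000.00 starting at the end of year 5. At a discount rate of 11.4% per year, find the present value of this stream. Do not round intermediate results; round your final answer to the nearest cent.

986206.86

PV of 4-year annuity: 91,000.00 × [1 − (1+0.114)^−4] / 0.114 = 279928.22691
Perpetuity value at year 4: 124,000.00 / 0.114 = 1087719.29825
PV of perpetuity: 1087719.29825 / (1+0.114)^4 = 706278.63740
Total PV = 279928.22691 + 706278.63740 = 986206.86431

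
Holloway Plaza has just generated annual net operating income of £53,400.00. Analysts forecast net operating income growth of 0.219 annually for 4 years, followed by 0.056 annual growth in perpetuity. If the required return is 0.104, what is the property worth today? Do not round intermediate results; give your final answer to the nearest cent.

£2021561.45

D_1 = 65094.60000
D_2 = 79350.31740
D_3 = 96728.03691
D_4 = 117911.47699
Terminal value at year 4: TV = D_4×(1+g_2)/(r−g_2) = 124514.51971/0.048 = 2594052.49387
P_0 = D_1/(1+r)^1 + D_2/(1+r)^2 + D_3/(1+r)^3 + D_4/(1+r)^4 + TV/(1+r)^4
    = 58962.50000 + 65104.42708 + 71886.13824 + 79374.27764 + 1746234.10803 = 2021561.45099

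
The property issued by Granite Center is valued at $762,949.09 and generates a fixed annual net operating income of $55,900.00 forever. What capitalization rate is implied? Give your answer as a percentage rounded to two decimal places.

7.33%

P = C/r ⇒ r = C/P = $55,900.00/$762,949.09 = 0.073268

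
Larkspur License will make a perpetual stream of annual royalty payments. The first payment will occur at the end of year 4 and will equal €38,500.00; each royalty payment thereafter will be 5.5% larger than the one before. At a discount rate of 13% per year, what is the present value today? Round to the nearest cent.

€355765.75

Value at end of year 3: C₁ / (r − g) = €38,500.00 / (0.13 − 0.055) = €513,333.3333
Discount to today: PV = €513,333.3333 / (1 + 0.13)^3 = €513,333.3333 / 1.442897 = €355,765.75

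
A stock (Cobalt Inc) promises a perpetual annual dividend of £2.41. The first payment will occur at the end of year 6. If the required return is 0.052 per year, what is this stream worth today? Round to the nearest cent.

£35.97

Value at end of year 5: C / r = £2.41 / 0.052 = £46.3462
Discount to today: PV = £46.3462 / (1 + 0.052)^5 = £46.3462 / 1.288483 = £35.97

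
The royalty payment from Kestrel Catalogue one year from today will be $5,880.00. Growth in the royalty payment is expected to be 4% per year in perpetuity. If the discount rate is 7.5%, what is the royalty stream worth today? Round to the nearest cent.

$168000.00

Growing perpetuity: P = D₁ / (r − g) = $5,880.0000 / (0.075 − 0.04) = $168,000.00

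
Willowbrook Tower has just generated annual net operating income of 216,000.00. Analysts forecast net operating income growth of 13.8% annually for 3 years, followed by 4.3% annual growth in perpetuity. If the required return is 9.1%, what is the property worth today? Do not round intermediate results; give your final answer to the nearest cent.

6032043.15

D_1 = 245808.00000
D_2 = 279729.50400
D_3 = 318332.17555
Terminal value at year 3: TV = D_3×(1+g_2)/(r−g_2) = 332020.45910/0.048 = 6917092.89793
P_0 = D_1/(1+r)^1 + D_2/(1+r)^2 + D_3/(1+r)^3 + TV/(1+r)^3
    = 225305.22456 + 235011.31582 + 245135.54299 + 5326591.06947 = 6032043.15284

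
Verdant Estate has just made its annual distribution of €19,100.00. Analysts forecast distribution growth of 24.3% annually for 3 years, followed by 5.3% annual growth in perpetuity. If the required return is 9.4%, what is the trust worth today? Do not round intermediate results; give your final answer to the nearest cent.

D_1 = 23741.30000
D_2 = 29510.43590
D_3 = 36681.47182
Terminal value at year 3: TV = D_3×(1+g_2)/(r−g_2) = 38625.58983/0.041 = 942087.55684
P_0 = D_1/(1+r)^1 + D_2/(1+r)^2 + D_3/(1+r)^3 + TV/(1+r)^3
    = 21701.37112 + 24657.04232 + 28015.26837 + 719514.08776 = 793887.76957

€793887.77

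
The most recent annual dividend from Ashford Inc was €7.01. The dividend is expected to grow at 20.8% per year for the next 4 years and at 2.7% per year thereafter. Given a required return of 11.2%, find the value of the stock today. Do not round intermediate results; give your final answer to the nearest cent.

D_1 = 8.46808
D_2 = 10.22944
D_3 = 12.35716
D_4 = 14.92745
Terminal value at year 4: TV = D_4×(1+g_2)/(r−g_2) = 15.33050/0.085 = 180.35877
P_0 = D_1/(1+r)^1 + D_2/(1+r)^2 + D_3/(1+r)^3 + D_4/(1+r)^4 + TV/(1+r)^4
    = 7.61518 + 8.27261 + 8.98679 + 9.76262 + 117.95548 = 152.59268

€152.59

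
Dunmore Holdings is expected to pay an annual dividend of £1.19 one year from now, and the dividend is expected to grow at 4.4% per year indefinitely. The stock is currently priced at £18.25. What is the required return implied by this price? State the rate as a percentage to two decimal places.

10.92%

P = D₁/(r − g) ⇒ r = D₁/P + g = £1.1900/£18.25 + 0.044 = 0.065205 + 0.044 = 0.109205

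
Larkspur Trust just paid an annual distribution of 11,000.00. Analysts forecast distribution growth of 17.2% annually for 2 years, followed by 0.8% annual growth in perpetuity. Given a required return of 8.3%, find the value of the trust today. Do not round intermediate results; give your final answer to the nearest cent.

D_1 = 12892.00000
D_2 = 15109.42400
Terminal value at year 2: TV = D_2×(1+g_2)/(r−g_2) = 15230.29939/0.075 = 203070.65856
P_0 = D_1/(1+r)^1 + D_2/(1+r)^2 + TV/(1+r)^2
    = 11903.97045 + 12882.22841 + 173137.14986 = 197923.34872

197923.35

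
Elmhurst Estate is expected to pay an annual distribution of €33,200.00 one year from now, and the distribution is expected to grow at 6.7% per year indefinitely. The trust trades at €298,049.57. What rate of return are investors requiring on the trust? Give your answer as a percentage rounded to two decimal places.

P = D₁/(r − g) ⇒ r = D₁/P + g = €33,200.0000/€298,049.57 + 0.067 = 0.111391 + 0.067 = 0.178391

17.84%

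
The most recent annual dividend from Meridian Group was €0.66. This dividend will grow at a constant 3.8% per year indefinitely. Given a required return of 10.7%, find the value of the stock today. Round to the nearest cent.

€9.93

D₁ = D₀ × (1 + g) = €0.66 × 1.038 = €0.6851
Growing perpetuity: P = D₁ / (r − g) = €0.6851 / (0.107 − 0.038) = €9.93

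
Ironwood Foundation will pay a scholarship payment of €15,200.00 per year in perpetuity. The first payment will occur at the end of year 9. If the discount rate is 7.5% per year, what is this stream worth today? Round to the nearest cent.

Value at end of year 8: C / r = €15,200.00 / 0.075 = €202,666.6667
Discount to today: PV = €202,666.6667 / (1 + 0.075)^8 = €202,666.6667 / 1.783478 = €113,635.65

€113635.65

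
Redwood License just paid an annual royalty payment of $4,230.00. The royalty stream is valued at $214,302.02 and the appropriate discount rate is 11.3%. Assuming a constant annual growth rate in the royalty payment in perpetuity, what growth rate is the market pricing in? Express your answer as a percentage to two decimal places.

9.15%

P = D₀(1+g)/(r−g) ⇒ P(r−g) = D₀(1+g) ⇒ g(P+D₀) = P·r − D₀
g = (P·r − D₀)/(P + D₀) = ($214,302.02×0.113 − $4,230.00) / ($214,302.02 + $4,230.00) = 0.091456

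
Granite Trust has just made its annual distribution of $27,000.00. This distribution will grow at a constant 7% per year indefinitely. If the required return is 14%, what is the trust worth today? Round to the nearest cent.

D₁ = D₀ × (1 + g) = $27,000.00 × 1.07 = $28,890.0000
Growing perpetuity: P = D₁ / (r − g) = $28,890.0000 / (0.14 − 0.07) = $412,714.29

$412714.29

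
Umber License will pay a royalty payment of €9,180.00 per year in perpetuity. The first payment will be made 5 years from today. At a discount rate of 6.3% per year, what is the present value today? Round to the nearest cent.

€114121.92

Value at end of year 4: C / r = €9,180.00 / 0.063 = €145,714.2857
Discount to today: PV = €145,714.2857 / (1 + 0.063)^4 = €145,714.2857 / 1.276830 = €114,121.92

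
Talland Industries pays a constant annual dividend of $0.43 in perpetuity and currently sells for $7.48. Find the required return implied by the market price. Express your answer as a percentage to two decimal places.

P = C/r ⇒ r = C/P = $0.43/$7.48 = 0.057487

5.75%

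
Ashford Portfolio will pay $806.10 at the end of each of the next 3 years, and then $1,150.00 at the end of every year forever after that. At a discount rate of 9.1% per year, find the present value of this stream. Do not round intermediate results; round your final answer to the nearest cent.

$11768.40

PV of 3-year annuity: $806.10 × [1 − (1+0.091)^−3] / 0.091 = 2036.84552
Perpetuity value at year 3: $1,150.00 / 0.091 = 12637.36264
PV of perpetuity: 12637.36264 / (1+0.091)^3 = 9731.55399
Total PV = 2036.84552 + 9731.55399 = 11768.39951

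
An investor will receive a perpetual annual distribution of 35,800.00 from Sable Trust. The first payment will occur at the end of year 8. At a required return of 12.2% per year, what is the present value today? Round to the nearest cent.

131091.10

Value at end of year 7: C / r = 35,800.00 / 0.122 = 293,442.6230
Discount to today: PV = 293,442.6230 / (1 + 0.122)^7 = 293,442.6230 / 2.238463 = 131,091.10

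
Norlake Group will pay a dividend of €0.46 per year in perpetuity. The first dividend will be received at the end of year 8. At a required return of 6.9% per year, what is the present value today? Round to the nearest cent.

€4.18

Value at end of year 7: C / r = €0.46 / 0.069 = €6.6667
Discount to today: PV = €6.6667 / (1 + 0.069)^7 = €6.6667 / 1.595306 = €4.18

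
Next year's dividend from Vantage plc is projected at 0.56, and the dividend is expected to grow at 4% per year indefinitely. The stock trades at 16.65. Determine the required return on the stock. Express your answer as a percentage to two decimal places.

P = D₁/(r − g) ⇒ r = D₁/P + g = 0.5600/16.65 + 0.04 = 0.033634 + 0.04 = 0.073634

7.36%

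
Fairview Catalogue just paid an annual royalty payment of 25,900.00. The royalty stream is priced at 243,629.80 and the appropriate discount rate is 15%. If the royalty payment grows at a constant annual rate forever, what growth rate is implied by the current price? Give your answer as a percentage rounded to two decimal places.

P = D₀(1+g)/(r−g) ⇒ P(r−g) = D₀(1+g) ⇒ g(P+D₀) = P·r − D₀
g = (P·r − D₀)/(P + D₀) = (243,629.80×0.15 − 25,900.00) / (243,629.80 + 25,900.00) = 0.039493

3.95%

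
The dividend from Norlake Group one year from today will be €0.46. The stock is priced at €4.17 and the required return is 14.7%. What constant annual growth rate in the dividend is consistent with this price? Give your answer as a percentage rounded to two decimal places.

3.67%

P = D₁/(r−g) ⇒ g = r − D₁/P = 0.147 − €0.46/€4.17 = 0.036688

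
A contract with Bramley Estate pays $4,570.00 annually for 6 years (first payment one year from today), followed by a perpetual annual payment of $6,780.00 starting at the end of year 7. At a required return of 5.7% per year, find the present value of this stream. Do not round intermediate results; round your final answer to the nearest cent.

$107976.89

PV of 6-year annuity: $4,570.00 × [1 − (1+0.057)^−6] / 0.057 = 22685.55616
Perpetuity value at year 6: $6,780.00 / 0.057 = 118947.36842
PV of perpetuity: 118947.36842 / (1+0.057)^6 = 85291.33543
Total PV = 22685.55616 + 85291.33543 = 107976.89159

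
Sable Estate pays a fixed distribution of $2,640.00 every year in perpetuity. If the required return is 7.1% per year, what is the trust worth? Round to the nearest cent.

Level perpetuity: PV = C / r = $2,640.00 / 0.071 = $37,183.10

$37183.10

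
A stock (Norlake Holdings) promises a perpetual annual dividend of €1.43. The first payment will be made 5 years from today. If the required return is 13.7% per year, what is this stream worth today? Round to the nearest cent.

Value at end of year 4: C / r = €1.43 / 0.137 = €10.4380
Discount to today: PV = €10.4380 / (1 + 0.137)^4 = €10.4380 / 1.671252 = €6.25

€6.25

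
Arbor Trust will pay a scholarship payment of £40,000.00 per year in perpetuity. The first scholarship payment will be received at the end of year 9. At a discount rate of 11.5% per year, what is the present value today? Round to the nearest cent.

£145600.62

Value at end of year 8: C / r = £40,000.00 / 0.115 = £347,826.0870
Discount to today: PV = £347,826.0870 / (1 + 0.115)^8 = £347,826.0870 / 2.388905 = £145,600.62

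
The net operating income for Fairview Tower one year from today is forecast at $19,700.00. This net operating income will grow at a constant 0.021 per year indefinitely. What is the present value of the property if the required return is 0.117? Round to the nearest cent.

Growing perpetuity: P = D₁ / (r − g) = $19,700.0000 / (0.117 − 0.021) = $205,208.33

$205208.33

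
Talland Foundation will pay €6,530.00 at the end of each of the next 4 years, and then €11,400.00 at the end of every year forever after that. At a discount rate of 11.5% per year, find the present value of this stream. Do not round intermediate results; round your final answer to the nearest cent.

€84181.42

PV of 4-year annuity: €6,530.00 × [1 − (1+0.115)^−4] / 0.115 = 20044.57811
Perpetuity value at year 4: €11,400.00 / 0.115 = 99130.43478
PV of perpetuity: 99130.43478 / (1+0.115)^4 = 64136.83747
Total PV = 20044.57811 + 64136.83747 = 84181.41558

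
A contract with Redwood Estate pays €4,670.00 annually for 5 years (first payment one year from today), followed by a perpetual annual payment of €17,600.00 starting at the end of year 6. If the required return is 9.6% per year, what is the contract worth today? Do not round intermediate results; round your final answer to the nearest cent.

PV of 5-year annuity: €4,670.00 × [1 − (1+0.096)^−5] / 0.096 = 17885.36972
Perpetuity value at year 5: €17,600.00 / 0.096 = 183333.33333
PV of perpetuity: 183333.33333 / (1+0.096)^5 = 115928.08558
Total PV = 17885.36972 + 115928.08558 = 133813.45529

€133813.46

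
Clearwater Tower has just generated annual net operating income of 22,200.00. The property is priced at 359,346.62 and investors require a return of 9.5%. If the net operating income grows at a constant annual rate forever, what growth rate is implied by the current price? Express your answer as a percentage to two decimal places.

3.13%

P = D₀(1+g)/(r−g) ⇒ P(r−g) = D₀(1+g) ⇒ g(P+D₀) = P·r − D₀
g = (P·r − D₀)/(P + D₀) = (359,346.62×0.095 − 22,200.00) / (359,346.62 + 22,200.00) = 0.031288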